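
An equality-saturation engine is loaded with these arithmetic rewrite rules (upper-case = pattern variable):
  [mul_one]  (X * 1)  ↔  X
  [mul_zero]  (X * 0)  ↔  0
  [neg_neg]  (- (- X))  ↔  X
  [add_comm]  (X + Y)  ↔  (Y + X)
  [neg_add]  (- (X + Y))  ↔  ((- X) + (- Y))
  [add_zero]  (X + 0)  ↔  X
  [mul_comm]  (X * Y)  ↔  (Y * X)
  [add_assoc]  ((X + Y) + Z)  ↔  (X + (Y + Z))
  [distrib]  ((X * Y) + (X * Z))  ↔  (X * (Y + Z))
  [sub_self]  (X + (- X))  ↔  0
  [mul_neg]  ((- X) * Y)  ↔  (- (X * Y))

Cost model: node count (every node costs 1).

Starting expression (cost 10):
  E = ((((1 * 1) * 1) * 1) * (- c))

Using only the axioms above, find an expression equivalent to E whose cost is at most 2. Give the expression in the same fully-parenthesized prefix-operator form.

(- c)   [cost 2]

step 1: mul_one (→) rewrites (1 * 1) into 1, now (((1 * 1) * 1) * (- c))
step 2: mul_one (→) rewrites (1 * 1) into 1, now ((1 * 1) * (- c))
step 3: mul_comm (→) rewrites ((1 * 1) * (- c)) into ((- c) * (1 * 1))
step 4: mul_one (→) rewrites (1 * 1) into 1, now ((- c) * 1)
step 5: mul_one (→) rewrites ((- c) * 1) into (- c), reaching cost 2 (bound 2)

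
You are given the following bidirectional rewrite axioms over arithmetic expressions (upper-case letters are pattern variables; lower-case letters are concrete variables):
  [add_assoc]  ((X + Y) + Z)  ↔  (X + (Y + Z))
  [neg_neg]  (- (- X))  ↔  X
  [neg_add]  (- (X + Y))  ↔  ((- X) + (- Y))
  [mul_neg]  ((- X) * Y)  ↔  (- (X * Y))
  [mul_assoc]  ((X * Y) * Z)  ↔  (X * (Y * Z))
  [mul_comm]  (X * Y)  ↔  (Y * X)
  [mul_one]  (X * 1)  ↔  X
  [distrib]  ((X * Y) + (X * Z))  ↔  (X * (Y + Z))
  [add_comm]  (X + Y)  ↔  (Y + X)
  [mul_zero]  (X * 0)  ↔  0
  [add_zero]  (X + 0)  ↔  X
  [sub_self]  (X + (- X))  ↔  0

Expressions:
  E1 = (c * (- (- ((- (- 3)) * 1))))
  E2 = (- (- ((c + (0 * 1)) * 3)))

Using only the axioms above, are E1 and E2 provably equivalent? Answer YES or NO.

YES

step 1: mul_one (→) rewrites ((- (- 3)) * 1) into (- (- 3)), now (c * (- (- (- (- 3)))))
step 2: neg_neg (→) rewrites (- (- (- 3))) into (- 3), now (c * (- (- 3)))
step 3: neg_neg (→) rewrites (- (- 3)) into 3, now (c * 3)
step 4: add_zero (←) rewrites c into (c + 0), now ((c + 0) * 3)
step 5: mul_one (←) rewrites 0 into (0 * 1), now ((c + (0 * 1)) * 3)
step 6: neg_neg (←) rewrites ((c + (0 * 1)) * 3) into (- (- ((c + (0 * 1)) * 3))), which is E2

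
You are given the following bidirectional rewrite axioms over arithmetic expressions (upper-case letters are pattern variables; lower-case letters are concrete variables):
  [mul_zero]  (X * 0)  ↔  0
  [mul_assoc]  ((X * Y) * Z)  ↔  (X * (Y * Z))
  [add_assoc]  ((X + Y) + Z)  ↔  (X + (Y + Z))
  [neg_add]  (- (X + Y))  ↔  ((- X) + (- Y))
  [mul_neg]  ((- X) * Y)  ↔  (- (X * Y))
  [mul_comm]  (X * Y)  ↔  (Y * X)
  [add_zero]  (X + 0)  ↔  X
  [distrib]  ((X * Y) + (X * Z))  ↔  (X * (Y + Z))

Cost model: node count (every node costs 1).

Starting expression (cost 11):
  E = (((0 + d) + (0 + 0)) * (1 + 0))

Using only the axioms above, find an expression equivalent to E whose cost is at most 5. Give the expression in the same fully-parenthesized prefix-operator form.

((0 + d) * 1)   [cost 5]

(1) (1 + 0)  =[add_zero →]=  1    ⊢ (((0 + d) + (0 + 0)) * 1)
(2) (0 + 0)  =[add_zero →]=  0    ⊢ (((0 + d) + 0) * 1)
(3) ((0 + d) + 0)  =[add_zero →]=  (0 + d)    ⊢ cost 5, within 5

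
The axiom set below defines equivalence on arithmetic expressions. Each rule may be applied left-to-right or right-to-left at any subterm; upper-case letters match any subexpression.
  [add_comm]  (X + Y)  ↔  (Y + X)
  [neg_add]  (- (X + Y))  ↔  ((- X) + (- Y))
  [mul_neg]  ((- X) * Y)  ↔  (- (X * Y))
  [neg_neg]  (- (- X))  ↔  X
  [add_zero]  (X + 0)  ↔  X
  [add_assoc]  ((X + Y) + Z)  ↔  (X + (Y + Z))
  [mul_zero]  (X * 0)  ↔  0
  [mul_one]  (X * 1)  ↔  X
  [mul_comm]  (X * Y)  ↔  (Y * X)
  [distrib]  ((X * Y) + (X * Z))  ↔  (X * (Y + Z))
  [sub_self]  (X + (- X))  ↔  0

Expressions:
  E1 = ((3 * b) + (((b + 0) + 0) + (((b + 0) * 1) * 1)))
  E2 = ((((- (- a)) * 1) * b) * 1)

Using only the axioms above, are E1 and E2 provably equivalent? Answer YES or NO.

The axioms are sound identities: if E1 ↔* E2 then E1 and E2 evaluate identically under any assignment.
Under a=0, b=1: E1 evaluates to 5, E2 to 0. Distinct ⇒ no rewrite sequence connects them.

NO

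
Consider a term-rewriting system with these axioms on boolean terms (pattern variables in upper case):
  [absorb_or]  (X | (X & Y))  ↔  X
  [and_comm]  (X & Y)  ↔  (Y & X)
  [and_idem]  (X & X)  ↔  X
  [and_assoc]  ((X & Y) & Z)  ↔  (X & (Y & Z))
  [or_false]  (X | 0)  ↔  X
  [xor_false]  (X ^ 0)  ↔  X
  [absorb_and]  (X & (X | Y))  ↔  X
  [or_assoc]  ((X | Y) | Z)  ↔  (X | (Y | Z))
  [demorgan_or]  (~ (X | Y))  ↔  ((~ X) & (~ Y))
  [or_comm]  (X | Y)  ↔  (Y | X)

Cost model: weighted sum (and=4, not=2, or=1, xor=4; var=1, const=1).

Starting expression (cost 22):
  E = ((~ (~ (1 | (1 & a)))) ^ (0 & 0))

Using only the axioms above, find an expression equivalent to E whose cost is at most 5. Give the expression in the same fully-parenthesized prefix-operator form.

step 1: and_idem (→) rewrites (0 & 0) into 0, now ((~ (~ (1 | (1 & a)))) ^ 0)
step 2: xor_false (→) rewrites ((~ (~ (1 | (1 & a)))) ^ 0) into (~ (~ (1 | (1 & a))))
step 3: absorb_or (→) rewrites (1 | (1 & a)) into 1, reaching cost 5 (bound 5)

(~ (~ 1))   [cost 5]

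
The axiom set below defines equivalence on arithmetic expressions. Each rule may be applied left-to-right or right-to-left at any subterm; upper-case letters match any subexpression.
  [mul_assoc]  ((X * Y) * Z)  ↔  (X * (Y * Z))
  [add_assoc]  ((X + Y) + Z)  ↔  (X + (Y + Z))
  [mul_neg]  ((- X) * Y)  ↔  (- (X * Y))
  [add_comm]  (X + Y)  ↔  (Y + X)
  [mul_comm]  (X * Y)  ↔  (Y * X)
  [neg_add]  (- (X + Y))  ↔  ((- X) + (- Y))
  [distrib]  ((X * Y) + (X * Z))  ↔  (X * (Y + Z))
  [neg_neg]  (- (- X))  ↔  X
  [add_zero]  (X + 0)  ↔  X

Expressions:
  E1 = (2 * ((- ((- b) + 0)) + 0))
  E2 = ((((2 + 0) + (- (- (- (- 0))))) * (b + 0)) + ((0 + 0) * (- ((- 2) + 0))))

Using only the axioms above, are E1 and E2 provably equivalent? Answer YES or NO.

(1) ((- b) + 0)  =[add_zero →]=  (- b)    ⊢ (2 * ((- (- b)) + 0))
(2) ((- (- b)) + 0)  =[add_zero →]=  (- (- b))    ⊢ (2 * (- (- b)))
(3) (- (- b))  =[neg_neg →]=  b    ⊢ (2 * b)
(4) b  =[add_zero ←]=  (b + 0)    ⊢ (2 * (b + 0))
(5) (2 * (b + 0))  =[distrib ←]=  ((2 * b) + (2 * 0))
(6) b  =[add_zero ←]=  (b + 0)    ⊢ ((2 * (b + 0)) + (2 * 0))
(7) 0  =[add_zero ←]=  (0 + 0)    ⊢ ((2 * (b + 0)) + (2 * (0 + 0)))
(8) (2 * (0 + 0))  =[mul_comm →]=  ((0 + 0) * 2)    ⊢ ((2 * (b + 0)) + ((0 + 0) * 2))
(9) 2  =[add_zero ←]=  (2 + 0)    ⊢ (((2 + 0) * (b + 0)) + ((0 + 0) * 2))
(10) ((0 + 0) * 2)  =[mul_comm →]=  (2 * (0 + 0))    ⊢ (((2 + 0) * (b + 0)) + (2 * (0 + 0)))
(11) 0  =[neg_neg ←]=  (- (- 0))    ⊢ (((2 + (- (- 0))) * (b + 0)) + (2 * (0 + 0)))
(12) 2  =[neg_neg ←]=  (- (- 2))    ⊢ (((2 + (- (- 0))) * (b + 0)) + ((- (- 2)) * (0 + 0)))
(13) (- 2)  =[add_zero ←]=  ((- 2) + 0)    ⊢ (((2 + (- (- 0))) * (b + 0)) + ((- ((- 2) + 0)) * (0 + 0)))
(14) ((- ((- 2) + 0)) * (0 + 0))  =[mul_comm →]=  ((0 + 0) * (- ((- 2) + 0)))    ⊢ (((2 + (- (- 0))) * (b + 0)) + ((0 + 0) * (- ((- 2) + 0))))
(15) 2  =[add_zero ←]=  (2 + 0)    ⊢ ((((2 + 0) + (- (- 0))) * (b + 0)) + ((0 + 0) * (- ((- 2) + 0))))
(16) 0  =[neg_neg ←]=  (- (- 0))    ⊢ E2

YES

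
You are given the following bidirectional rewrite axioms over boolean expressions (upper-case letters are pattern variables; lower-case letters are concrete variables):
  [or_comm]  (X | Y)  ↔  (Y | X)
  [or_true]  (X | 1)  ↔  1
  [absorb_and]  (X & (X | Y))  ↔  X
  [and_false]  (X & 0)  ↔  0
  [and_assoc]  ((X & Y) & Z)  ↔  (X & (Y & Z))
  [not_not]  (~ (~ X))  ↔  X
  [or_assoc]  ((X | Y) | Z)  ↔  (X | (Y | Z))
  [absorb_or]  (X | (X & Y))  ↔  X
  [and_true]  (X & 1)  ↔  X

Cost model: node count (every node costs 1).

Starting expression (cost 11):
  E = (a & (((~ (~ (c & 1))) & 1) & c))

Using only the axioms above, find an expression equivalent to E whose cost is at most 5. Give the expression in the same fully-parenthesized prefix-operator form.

(a & (c & c))   [cost 5]

(1) (c & 1)  =[and_true →]=  c    ⊢ (a & (((~ (~ c)) & 1) & c))
(2) ((~ (~ c)) & 1)  =[and_true →]=  (~ (~ c))    ⊢ (a & ((~ (~ c)) & c))
(3) (~ (~ c))  =[not_not →]=  c    ⊢ cost 5, within 5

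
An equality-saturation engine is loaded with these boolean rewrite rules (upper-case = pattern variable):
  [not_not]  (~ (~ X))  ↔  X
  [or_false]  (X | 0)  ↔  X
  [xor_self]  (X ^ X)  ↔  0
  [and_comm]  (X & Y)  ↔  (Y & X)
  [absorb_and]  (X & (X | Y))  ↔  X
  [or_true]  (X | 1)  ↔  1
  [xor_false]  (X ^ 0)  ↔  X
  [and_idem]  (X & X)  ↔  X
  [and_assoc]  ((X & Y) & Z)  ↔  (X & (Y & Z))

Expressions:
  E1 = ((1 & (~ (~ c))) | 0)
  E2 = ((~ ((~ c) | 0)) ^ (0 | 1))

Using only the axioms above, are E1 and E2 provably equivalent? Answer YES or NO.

All listed rules preserve value, hence provable equivalence implies equal values everywhere; look for a separating assignment.
c=0 gives E1 ↦ 0, E2 ↦ 1; values differ ⇒ not provably equivalent.

NO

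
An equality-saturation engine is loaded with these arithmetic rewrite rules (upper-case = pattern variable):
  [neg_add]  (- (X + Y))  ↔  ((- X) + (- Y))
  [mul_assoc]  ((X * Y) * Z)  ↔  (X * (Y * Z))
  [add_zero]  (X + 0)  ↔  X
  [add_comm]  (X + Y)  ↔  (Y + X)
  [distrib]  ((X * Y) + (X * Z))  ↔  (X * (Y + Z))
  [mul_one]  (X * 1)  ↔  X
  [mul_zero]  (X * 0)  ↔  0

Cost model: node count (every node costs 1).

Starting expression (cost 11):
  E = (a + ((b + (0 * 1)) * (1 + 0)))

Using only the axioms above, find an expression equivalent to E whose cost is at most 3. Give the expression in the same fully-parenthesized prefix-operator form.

(a + b)   [cost 3]

step 1: mul_one (→) rewrites (0 * 1) into 0, now (a + ((b + 0) * (1 + 0)))
step 2: add_comm (→) rewrites (a + ((b + 0) * (1 + 0))) into (((b + 0) * (1 + 0)) + a)
step 3: add_zero (→) rewrites (1 + 0) into 1, now (((b + 0) * 1) + a)
step 4: mul_one (→) rewrites ((b + 0) * 1) into (b + 0), now ((b + 0) + a)
step 5: add_comm (→) rewrites ((b + 0) + a) into (a + (b + 0))
step 6: add_zero (→) rewrites (b + 0) into b, reaching cost 3 (bound 3)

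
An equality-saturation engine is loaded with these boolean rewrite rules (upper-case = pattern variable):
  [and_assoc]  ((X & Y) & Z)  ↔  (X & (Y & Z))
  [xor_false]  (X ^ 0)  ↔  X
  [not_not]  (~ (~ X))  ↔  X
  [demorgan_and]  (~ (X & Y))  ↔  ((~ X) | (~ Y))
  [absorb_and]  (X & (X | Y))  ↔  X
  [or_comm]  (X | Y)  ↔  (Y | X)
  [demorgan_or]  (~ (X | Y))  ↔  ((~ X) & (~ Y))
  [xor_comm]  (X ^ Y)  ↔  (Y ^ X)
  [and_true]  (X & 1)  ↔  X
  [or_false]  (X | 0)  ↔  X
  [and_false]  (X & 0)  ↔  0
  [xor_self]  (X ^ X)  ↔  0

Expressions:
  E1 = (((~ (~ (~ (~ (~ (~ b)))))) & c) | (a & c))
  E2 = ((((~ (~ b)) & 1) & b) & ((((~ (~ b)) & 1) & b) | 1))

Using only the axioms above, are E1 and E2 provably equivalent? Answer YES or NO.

All listed rules preserve value, hence provable equivalence implies equal values everywhere; look for a separating assignment.
a=0, b=1, c=0 gives E1 ↦ 0, E2 ↦ 1; values differ ⇒ not provably equivalent.

NO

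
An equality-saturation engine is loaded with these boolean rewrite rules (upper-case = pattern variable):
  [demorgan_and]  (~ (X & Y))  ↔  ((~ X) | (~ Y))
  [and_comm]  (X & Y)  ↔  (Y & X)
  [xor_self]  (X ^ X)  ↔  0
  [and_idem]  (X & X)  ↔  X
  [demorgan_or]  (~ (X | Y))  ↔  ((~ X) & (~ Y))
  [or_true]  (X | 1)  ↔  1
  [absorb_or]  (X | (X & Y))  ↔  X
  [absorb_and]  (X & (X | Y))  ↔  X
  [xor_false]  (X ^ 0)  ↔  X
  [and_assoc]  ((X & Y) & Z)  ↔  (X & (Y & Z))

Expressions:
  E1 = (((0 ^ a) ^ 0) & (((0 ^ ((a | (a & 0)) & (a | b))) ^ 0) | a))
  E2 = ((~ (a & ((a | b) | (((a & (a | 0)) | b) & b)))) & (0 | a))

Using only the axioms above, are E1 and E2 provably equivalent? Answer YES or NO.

Every axiom is a valid identity, so a rewrite proof would force E1 and E2 to agree under every assignment.
At a=1, b=0: E1 = 1 but E2 = 0; they differ, so no derivation exists.

NO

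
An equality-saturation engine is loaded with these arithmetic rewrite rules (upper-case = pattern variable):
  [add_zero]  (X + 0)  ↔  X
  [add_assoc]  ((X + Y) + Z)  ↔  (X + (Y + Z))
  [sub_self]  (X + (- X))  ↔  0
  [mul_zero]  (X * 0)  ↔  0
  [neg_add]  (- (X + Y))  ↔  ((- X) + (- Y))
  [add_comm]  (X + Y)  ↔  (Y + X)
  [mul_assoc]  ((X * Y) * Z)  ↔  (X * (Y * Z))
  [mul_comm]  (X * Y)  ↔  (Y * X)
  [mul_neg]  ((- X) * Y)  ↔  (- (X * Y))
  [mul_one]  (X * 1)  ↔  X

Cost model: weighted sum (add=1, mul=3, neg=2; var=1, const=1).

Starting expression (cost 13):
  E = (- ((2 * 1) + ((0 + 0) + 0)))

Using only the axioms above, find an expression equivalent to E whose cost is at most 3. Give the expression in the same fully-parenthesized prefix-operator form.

(1) (0 + 0)  =[add_zero →]=  0    ⊢ (- ((2 * 1) + (0 + 0)))
(2) (2 * 1)  =[mul_one →]=  2    ⊢ (- (2 + (0 + 0)))
(3) (0 + 0)  =[add_zero →]=  0    ⊢ (- (2 + 0))
(4) (2 + 0)  =[add_zero →]=  2    ⊢ cost 3, within 3

(- 2)   [cost 3]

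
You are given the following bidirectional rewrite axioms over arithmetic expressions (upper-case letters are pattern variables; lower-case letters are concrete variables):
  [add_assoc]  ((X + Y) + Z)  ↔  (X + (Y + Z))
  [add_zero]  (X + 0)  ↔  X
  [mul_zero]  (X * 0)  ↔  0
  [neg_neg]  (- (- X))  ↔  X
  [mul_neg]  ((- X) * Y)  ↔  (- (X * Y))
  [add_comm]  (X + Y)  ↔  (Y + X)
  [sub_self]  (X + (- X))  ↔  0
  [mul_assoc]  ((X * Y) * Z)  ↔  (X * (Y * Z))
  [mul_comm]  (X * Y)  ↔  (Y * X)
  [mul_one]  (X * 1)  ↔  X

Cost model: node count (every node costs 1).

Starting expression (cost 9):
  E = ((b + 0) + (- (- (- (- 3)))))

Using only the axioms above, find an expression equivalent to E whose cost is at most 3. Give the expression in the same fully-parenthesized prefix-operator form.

(b + 3)   [cost 3]

1. [neg_neg →] (- (- (- (- 3))))  →  (- (- 3));  E = ((b + 0) + (- (- 3)))
2. [add_zero →] (b + 0)  →  b;  E = (b + (- (- 3)))
3. [neg_neg →] (- (- 3))  →  3;  cost 3 ≤ 3, done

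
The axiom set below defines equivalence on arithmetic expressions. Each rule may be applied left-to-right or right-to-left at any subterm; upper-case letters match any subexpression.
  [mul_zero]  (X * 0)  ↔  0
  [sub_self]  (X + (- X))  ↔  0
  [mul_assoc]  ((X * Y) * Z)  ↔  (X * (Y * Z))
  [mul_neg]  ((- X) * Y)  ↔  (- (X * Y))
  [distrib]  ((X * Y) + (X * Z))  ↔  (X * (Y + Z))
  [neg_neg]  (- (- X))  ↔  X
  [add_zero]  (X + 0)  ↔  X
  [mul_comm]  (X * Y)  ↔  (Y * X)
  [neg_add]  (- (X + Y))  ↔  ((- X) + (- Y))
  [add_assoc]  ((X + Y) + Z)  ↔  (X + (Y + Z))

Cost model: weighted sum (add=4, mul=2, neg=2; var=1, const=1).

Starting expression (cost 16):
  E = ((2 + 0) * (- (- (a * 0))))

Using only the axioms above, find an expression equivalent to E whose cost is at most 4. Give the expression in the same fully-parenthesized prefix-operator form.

(1) (- (- (a * 0)))  =[neg_neg →]=  (a * 0)    ⊢ ((2 + 0) * (a * 0))
(2) (a * 0)  =[mul_zero →]=  0    ⊢ ((2 + 0) * 0)
(3) (2 + 0)  =[add_zero →]=  2    ⊢ cost 4, within 4

(2 * 0)   [cost 4]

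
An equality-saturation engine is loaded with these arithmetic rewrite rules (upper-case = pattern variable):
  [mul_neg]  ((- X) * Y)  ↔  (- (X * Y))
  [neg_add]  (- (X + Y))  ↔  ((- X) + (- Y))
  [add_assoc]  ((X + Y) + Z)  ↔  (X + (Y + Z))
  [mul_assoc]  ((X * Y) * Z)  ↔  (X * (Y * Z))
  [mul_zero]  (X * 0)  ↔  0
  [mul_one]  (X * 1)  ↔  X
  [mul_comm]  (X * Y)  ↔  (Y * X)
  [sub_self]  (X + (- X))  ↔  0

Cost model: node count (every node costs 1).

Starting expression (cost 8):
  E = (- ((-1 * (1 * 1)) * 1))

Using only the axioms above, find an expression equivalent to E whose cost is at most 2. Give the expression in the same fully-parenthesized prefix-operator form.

(1) ((-1 * (1 * 1)) * 1)  =[mul_one →]=  (-1 * (1 * 1))    ⊢ (- (-1 * (1 * 1)))
(2) (1 * 1)  =[mul_one →]=  1    ⊢ (- (-1 * 1))
(3) (-1 * 1)  =[mul_one →]=  -1    ⊢ cost 2, within 2

(- -1)   [cost 2]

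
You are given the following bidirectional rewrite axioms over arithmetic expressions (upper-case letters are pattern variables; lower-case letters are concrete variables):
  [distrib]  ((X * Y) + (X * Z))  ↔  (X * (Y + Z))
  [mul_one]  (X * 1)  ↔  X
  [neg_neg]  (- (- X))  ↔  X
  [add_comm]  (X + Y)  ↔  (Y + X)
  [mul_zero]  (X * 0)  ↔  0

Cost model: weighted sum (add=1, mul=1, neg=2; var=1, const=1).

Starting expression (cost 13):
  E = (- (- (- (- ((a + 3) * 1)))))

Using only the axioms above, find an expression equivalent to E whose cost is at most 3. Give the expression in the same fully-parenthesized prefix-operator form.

step 1: mul_one (→) rewrites ((a + 3) * 1) into (a + 3), now (- (- (- (- (a + 3)))))
step 2: neg_neg (→) rewrites (- (- (- (a + 3)))) into (- (a + 3)), now (- (- (a + 3)))
step 3: neg_neg (→) rewrites (- (- (a + 3))) into (a + 3), reaching cost 3 (bound 3)

(a + 3)   [cost 3]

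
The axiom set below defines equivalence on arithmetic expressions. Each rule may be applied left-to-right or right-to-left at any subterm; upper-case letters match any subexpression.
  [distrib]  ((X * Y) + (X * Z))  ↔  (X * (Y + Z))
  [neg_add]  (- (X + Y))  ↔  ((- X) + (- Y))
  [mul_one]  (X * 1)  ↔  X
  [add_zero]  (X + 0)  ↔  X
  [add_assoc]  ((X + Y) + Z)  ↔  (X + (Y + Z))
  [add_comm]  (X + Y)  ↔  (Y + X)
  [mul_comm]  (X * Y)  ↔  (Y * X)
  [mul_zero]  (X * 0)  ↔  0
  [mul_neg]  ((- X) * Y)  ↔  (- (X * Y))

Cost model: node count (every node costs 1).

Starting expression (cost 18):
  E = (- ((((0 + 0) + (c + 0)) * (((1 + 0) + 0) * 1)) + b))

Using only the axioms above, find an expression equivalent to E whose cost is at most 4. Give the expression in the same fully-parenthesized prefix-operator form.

(1) ((1 + 0) + 0)  =[add_zero →]=  (1 + 0)    ⊢ (- ((((0 + 0) + (c + 0)) * ((1 + 0) * 1)) + b))
(2) (0 + 0)  =[add_zero →]=  0    ⊢ (- (((0 + (c + 0)) * ((1 + 0) * 1)) + b))
(3) (0 + (c + 0))  =[add_comm →]=  ((c + 0) + 0)    ⊢ (- ((((c + 0) + 0) * ((1 + 0) * 1)) + b))
(4) ((1 + 0) * 1)  =[mul_one →]=  (1 + 0)    ⊢ (- ((((c + 0) + 0) * (1 + 0)) + b))
(5) (c + 0)  =[add_zero →]=  c    ⊢ (- (((c + 0) * (1 + 0)) + b))
(6) (c + 0)  =[add_zero →]=  c    ⊢ (- ((c * (1 + 0)) + b))
(7) (1 + 0)  =[add_zero →]=  1    ⊢ (- ((c * 1) + b))
(8) (c * 1)  =[mul_one →]=  c    ⊢ cost 4, within 4

(- (c + b))   [cost 4]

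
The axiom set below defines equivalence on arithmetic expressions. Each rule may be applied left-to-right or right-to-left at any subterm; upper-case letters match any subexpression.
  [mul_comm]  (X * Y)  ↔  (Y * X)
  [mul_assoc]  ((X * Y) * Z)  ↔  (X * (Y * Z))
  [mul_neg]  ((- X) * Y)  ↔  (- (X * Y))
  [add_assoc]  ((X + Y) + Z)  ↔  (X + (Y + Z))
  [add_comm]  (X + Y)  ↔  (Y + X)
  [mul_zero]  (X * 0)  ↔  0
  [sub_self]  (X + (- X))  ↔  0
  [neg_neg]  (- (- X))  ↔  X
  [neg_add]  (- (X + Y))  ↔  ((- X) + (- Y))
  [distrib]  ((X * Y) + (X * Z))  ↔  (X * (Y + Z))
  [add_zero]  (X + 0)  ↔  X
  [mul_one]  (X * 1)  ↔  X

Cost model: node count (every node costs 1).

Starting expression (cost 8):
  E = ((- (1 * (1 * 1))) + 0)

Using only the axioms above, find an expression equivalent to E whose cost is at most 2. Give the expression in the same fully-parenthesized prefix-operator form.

(1) (1 * 1)  =[mul_one →]=  1    ⊢ ((- (1 * 1)) + 0)
(2) (1 * 1)  =[mul_one →]=  1    ⊢ ((- 1) + 0)
(3) ((- 1) + 0)  =[add_zero →]=  (- 1)    ⊢ cost 2, within 2

(- 1)   [cost 2]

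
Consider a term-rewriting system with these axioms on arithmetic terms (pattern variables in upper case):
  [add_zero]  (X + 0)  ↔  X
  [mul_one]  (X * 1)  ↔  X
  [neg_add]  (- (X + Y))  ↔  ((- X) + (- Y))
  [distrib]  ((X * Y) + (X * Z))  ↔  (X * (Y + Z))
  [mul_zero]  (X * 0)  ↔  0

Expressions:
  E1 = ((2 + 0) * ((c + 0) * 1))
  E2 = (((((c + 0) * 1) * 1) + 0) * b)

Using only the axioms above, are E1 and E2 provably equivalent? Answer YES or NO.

NO

The axioms are sound identities: if E1 ↔* E2 then E1 and E2 evaluate identically under any assignment.
Under b=0, c=1: E1 evaluates to 2, E2 to 0. Distinct ⇒ no rewrite sequence connects them.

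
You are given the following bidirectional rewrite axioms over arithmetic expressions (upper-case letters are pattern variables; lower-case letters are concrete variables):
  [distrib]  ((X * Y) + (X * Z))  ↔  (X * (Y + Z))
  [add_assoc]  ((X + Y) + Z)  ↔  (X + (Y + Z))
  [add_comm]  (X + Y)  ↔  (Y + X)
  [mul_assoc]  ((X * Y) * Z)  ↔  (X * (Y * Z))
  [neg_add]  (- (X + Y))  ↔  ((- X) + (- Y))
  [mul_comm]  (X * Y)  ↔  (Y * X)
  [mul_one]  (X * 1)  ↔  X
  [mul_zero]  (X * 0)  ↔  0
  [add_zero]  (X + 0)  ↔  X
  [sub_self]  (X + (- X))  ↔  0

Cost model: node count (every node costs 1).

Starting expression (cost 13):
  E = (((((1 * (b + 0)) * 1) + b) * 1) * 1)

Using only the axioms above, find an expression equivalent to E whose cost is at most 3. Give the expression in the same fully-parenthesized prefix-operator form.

(b + b)   [cost 3]

step 1: add_zero (→) rewrites (b + 0) into b, now (((((1 * b) * 1) + b) * 1) * 1)
step 2: mul_one (→) rewrites (((((1 * b) * 1) + b) * 1) * 1) into ((((1 * b) * 1) + b) * 1)
step 3: mul_one (→) rewrites ((((1 * b) * 1) + b) * 1) into (((1 * b) * 1) + b)
step 4: mul_comm (→) rewrites (1 * b) into (b * 1), now (((b * 1) * 1) + b)
step 5: mul_one (→) rewrites (b * 1) into b, now ((b * 1) + b)
step 6: mul_one (→) rewrites (b * 1) into b, reaching cost 3 (bound 3)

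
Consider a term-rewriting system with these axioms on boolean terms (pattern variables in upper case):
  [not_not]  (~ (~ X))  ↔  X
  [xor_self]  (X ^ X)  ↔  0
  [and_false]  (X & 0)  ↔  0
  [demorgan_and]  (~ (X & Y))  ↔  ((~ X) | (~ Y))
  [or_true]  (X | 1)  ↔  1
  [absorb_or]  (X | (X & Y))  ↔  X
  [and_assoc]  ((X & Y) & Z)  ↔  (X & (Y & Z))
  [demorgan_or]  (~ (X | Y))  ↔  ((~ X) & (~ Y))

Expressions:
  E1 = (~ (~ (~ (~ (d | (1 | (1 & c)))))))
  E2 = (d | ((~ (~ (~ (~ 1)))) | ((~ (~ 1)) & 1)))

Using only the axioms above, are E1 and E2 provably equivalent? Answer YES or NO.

(1) (~ (~ (d | (1 | (1 & c)))))  =[not_not →]=  (d | (1 | (1 & c)))    ⊢ (~ (~ (d | (1 | (1 & c)))))
(2) (1 | (1 & c))  =[absorb_or →]=  1    ⊢ (~ (~ (d | 1)))
(3) (~ (~ (d | 1)))  =[not_not →]=  (d | 1)
(4) 1  =[not_not ←]=  (~ (~ 1))    ⊢ (d | (~ (~ 1)))
(5) (~ (~ 1))  =[absorb_or ←]=  ((~ (~ 1)) | ((~ (~ 1)) & 1))    ⊢ (d | ((~ (~ 1)) | ((~ (~ 1)) & 1)))
(6) (~ 1)  =[not_not ←]=  (~ (~ (~ 1)))    ⊢ E2

YES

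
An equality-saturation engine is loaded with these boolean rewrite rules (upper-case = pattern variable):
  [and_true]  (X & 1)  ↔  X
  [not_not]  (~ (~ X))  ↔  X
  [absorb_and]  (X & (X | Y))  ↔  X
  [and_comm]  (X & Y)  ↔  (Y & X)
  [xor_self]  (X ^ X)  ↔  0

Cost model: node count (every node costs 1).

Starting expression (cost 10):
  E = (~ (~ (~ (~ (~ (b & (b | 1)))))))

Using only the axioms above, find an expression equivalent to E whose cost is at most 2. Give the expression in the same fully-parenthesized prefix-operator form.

step 1: not_not (→) rewrites (~ (~ (~ (~ (b & (b | 1)))))) into (~ (~ (b & (b | 1)))), now (~ (~ (~ (b & (b | 1)))))
step 2: not_not (→) rewrites (~ (~ (~ (b & (b | 1))))) into (~ (b & (b | 1)))
step 3: absorb_and (→) rewrites (b & (b | 1)) into b, reaching cost 2 (bound 2)

(~ b)   [cost 2]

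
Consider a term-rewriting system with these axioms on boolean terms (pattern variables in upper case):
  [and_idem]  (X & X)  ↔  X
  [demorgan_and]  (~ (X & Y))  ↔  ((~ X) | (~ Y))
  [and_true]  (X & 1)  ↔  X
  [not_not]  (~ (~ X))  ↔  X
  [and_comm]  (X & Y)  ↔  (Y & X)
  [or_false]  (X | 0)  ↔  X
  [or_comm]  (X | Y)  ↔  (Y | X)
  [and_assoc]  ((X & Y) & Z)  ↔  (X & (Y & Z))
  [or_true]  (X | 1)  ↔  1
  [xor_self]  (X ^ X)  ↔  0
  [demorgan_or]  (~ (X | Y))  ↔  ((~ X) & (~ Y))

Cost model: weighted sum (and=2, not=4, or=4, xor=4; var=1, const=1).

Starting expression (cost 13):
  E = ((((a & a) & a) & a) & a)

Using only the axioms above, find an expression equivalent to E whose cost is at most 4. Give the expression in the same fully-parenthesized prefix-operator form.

1. [and_idem →] (a & a)  →  a;  E = (((a & a) & a) & a)
2. [and_idem →] (a & a)  →  a;  E = ((a & a) & a)
3. [and_idem →] (a & a)  →  a;  cost 4 ≤ 4, done

(a & a)   [cost 4]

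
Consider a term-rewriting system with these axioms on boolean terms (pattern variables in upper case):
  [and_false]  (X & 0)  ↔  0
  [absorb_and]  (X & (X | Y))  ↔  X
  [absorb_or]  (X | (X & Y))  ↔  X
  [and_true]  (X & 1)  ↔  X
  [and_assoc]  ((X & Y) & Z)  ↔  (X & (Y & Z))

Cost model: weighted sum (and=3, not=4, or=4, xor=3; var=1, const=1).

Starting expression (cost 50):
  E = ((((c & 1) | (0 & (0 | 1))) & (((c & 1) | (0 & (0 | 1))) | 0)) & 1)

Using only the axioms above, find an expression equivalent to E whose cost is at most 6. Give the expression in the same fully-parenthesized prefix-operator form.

1. [absorb_and →] (((c & 1) | (0 & (0 | 1))) & (((c & 1) | (0 & (0 | 1))) | 0))  →  ((c & 1) | (0 & (0 | 1)));  E = (((c & 1) | (0 & (0 | 1))) & 1)
2. [and_true →] (((c & 1) | (0 & (0 | 1))) & 1)  →  ((c & 1) | (0 & (0 | 1)))
3. [and_true →] (c & 1)  →  c;  E = (c | (0 & (0 | 1)))
4. [absorb_and →] (0 & (0 | 1))  →  0;  cost 6 ≤ 6, done

(c | 0)   [cost 6]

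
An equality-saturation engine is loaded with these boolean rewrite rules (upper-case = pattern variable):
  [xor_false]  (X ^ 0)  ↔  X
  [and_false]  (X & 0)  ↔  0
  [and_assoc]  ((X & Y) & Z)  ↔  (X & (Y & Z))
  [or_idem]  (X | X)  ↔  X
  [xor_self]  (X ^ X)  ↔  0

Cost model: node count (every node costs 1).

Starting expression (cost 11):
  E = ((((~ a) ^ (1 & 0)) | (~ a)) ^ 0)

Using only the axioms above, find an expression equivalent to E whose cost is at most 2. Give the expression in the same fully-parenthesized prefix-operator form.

(1) ((((~ a) ^ (1 & 0)) | (~ a)) ^ 0)  =[xor_false →]=  (((~ a) ^ (1 & 0)) | (~ a))
(2) (1 & 0)  =[and_false →]=  0    ⊢ (((~ a) ^ 0) | (~ a))
(3) ((~ a) ^ 0)  =[xor_false →]=  (~ a)    ⊢ ((~ a) | (~ a))
(4) ((~ a) | (~ a))  =[or_idem →]=  (~ a)    ⊢ cost 2, within 2

(~ a)   [cost 2]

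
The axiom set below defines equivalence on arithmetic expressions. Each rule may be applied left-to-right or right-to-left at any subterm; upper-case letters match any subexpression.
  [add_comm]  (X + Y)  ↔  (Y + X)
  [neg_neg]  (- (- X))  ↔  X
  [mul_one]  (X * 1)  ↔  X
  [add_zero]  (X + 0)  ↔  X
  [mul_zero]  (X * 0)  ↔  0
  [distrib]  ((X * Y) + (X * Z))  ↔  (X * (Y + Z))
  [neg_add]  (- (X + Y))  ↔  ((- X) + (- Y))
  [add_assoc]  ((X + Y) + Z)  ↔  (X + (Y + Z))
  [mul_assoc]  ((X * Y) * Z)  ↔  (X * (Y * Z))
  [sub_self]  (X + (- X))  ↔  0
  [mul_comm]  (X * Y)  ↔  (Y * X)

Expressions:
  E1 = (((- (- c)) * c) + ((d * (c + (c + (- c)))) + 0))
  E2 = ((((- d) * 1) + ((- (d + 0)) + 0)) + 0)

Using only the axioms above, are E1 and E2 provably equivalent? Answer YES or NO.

NO

The axioms are sound identities: if E1 ↔* E2 then E1 and E2 evaluate identically under any assignment.
Under c=0, d=1: E1 evaluates to 0, E2 to -2. Distinct ⇒ no rewrite sequence connects them.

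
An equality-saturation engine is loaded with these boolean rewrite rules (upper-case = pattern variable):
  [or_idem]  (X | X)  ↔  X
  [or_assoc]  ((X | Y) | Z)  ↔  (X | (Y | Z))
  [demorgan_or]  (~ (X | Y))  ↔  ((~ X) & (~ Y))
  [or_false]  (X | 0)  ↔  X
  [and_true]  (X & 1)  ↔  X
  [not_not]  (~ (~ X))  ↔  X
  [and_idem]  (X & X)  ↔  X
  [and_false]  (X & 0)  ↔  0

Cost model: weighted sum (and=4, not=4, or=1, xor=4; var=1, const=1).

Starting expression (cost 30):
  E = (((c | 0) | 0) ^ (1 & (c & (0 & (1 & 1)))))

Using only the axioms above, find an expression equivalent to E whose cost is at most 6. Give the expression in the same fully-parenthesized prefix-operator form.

1. [and_idem →] (1 & 1)  →  1;  E = (((c | 0) | 0) ^ (1 & (c & (0 & 1))))
2. [and_true →] (0 & 1)  →  0;  E = (((c | 0) | 0) ^ (1 & (c & 0)))
3. [and_false →] (c & 0)  →  0;  E = (((c | 0) | 0) ^ (1 & 0))
4. [or_false →] (c | 0)  →  c;  E = ((c | 0) ^ (1 & 0))
5. [or_false →] (c | 0)  →  c;  E = (c ^ (1 & 0))
6. [and_false →] (1 & 0)  →  0;  cost 6 ≤ 6, done

(c ^ 0)   [cost 6]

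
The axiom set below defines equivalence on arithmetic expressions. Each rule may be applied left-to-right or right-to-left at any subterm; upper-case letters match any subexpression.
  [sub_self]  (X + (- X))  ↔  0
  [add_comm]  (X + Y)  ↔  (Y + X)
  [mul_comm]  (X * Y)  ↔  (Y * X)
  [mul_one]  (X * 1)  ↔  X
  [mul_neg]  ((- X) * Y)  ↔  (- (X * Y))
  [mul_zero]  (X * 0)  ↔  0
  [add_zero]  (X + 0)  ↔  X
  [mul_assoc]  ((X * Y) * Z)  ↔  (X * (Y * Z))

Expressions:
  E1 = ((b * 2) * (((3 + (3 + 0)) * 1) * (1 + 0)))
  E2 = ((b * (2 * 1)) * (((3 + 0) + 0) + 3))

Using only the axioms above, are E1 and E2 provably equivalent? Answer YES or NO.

YES

step 1: mul_one (→) rewrites ((3 + (3 + 0)) * 1) into (3 + (3 + 0)), now ((b * 2) * ((3 + (3 + 0)) * (1 + 0)))
step 2: add_zero (→) rewrites (3 + 0) into 3, now ((b * 2) * ((3 + 3) * (1 + 0)))
step 3: add_zero (→) rewrites (1 + 0) into 1, now ((b * 2) * ((3 + 3) * 1))
step 4: mul_one (→) rewrites ((3 + 3) * 1) into (3 + 3), now ((b * 2) * (3 + 3))
step 5: add_zero (←) rewrites 3 into (3 + 0), now ((b * 2) * ((3 + 0) + 3))
step 6: mul_one (←) rewrites 2 into (2 * 1), now ((b * (2 * 1)) * ((3 + 0) + 3))
step 7: add_zero (←) rewrites 3 into (3 + 0), which is E2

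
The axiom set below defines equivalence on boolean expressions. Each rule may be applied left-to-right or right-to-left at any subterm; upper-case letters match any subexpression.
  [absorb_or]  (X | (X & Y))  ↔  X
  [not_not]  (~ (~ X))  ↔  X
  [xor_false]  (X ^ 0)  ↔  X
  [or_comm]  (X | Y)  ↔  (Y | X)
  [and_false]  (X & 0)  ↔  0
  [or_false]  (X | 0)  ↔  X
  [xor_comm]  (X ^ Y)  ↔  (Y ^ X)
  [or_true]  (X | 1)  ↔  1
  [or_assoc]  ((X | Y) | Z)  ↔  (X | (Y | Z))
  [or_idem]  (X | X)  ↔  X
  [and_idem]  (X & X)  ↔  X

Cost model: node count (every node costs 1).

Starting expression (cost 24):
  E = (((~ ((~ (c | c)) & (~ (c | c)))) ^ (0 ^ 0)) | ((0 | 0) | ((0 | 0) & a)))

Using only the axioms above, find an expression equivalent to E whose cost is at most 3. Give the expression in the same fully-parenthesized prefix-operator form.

step 1: and_idem (→) rewrites ((~ (c | c)) & (~ (c | c))) into (~ (c | c)), now (((~ (~ (c | c))) ^ (0 ^ 0)) | ((0 | 0) | ((0 | 0) & a)))
step 2: absorb_or (→) rewrites ((0 | 0) | ((0 | 0) & a)) into (0 | 0), now (((~ (~ (c | c))) ^ (0 ^ 0)) | (0 | 0))
step 3: xor_false (→) rewrites (0 ^ 0) into 0, now (((~ (~ (c | c))) ^ 0) | (0 | 0))
step 4: not_not (→) rewrites (~ (~ (c | c))) into (c | c), now (((c | c) ^ 0) | (0 | 0))
step 5: xor_false (→) rewrites ((c | c) ^ 0) into (c | c), now ((c | c) | (0 | 0))
step 6: or_false (→) rewrites (0 | 0) into 0, now ((c | c) | 0)
step 7: or_false (→) rewrites ((c | c) | 0) into (c | c), reaching cost 3 (bound 3)

(c | c)   [cost 3]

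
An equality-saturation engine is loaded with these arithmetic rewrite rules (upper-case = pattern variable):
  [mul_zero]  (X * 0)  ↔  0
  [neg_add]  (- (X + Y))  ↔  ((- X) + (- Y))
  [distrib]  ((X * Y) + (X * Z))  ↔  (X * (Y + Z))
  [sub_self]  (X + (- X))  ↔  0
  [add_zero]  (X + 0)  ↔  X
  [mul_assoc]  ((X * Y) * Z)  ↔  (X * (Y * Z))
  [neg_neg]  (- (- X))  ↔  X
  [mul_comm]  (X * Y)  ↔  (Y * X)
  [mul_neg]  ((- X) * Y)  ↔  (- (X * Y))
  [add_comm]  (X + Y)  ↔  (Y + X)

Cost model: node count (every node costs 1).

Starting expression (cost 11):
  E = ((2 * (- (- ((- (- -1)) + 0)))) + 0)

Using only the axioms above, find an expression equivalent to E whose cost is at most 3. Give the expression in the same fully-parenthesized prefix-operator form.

(1) (- (- -1))  =[neg_neg →]=  -1    ⊢ ((2 * (- (- (-1 + 0)))) + 0)
(2) (-1 + 0)  =[add_zero →]=  -1    ⊢ ((2 * (- (- -1))) + 0)
(3) (- (- -1))  =[neg_neg →]=  -1    ⊢ ((2 * -1) + 0)
(4) ((2 * -1) + 0)  =[add_zero →]=  (2 * -1)    ⊢ cost 3, within 3

(2 * -1)   [cost 3]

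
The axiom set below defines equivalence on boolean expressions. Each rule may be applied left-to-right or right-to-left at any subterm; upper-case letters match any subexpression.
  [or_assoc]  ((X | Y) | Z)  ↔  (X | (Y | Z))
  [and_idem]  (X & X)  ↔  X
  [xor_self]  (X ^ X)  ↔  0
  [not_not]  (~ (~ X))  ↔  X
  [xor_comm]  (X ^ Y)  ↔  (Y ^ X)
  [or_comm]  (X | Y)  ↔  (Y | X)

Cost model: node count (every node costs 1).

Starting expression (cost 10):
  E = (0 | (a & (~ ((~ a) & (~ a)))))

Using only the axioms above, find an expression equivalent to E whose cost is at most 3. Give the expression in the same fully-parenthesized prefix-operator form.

step 1: and_idem (→) rewrites ((~ a) & (~ a)) into (~ a), now (0 | (a & (~ (~ a))))
step 2: not_not (→) rewrites (~ (~ a)) into a, now (0 | (a & a))
step 3: and_idem (→) rewrites (a & a) into a, reaching cost 3 (bound 3)

(0 | a)   [cost 3]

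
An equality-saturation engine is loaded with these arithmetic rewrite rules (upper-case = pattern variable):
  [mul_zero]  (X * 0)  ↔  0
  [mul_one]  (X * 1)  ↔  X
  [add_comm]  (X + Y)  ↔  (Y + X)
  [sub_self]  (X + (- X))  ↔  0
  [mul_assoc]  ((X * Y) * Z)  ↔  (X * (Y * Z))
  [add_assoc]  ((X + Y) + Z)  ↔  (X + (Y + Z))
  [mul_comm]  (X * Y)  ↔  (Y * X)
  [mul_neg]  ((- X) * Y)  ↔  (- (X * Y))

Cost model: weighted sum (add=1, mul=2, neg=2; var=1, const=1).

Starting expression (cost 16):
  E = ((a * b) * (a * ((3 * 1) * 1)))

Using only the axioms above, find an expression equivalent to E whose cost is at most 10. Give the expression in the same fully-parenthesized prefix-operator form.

((a * 3) * (a * b))   [cost 10]

step 1: mul_comm (→) rewrites ((a * b) * (a * ((3 * 1) * 1))) into ((a * ((3 * 1) * 1)) * (a * b))
step 2: mul_one (→) rewrites ((3 * 1) * 1) into (3 * 1), now ((a * (3 * 1)) * (a * b))
step 3: mul_one (→) rewrites (3 * 1) into 3, reaching cost 10 (bound 10)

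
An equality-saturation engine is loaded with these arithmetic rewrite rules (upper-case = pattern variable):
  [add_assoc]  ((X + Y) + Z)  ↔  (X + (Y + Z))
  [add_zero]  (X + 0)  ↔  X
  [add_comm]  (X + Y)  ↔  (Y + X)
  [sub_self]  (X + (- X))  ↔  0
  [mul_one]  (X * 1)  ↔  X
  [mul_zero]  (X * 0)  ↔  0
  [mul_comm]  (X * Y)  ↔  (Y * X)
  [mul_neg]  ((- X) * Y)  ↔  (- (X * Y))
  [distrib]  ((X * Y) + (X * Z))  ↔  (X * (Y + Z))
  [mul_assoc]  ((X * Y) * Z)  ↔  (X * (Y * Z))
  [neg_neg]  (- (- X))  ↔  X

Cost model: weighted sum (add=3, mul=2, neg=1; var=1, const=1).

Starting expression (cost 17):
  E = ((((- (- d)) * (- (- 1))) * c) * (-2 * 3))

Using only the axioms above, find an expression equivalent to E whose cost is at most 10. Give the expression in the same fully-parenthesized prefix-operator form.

((d * c) * (-2 * 3))   [cost 10]

step 1: neg_neg (→) rewrites (- (- 1)) into 1, now ((((- (- d)) * 1) * c) * (-2 * 3))
step 2: mul_one (→) rewrites ((- (- d)) * 1) into (- (- d)), now (((- (- d)) * c) * (-2 * 3))
step 3: neg_neg (→) rewrites (- (- d)) into d, reaching cost 10 (bound 10)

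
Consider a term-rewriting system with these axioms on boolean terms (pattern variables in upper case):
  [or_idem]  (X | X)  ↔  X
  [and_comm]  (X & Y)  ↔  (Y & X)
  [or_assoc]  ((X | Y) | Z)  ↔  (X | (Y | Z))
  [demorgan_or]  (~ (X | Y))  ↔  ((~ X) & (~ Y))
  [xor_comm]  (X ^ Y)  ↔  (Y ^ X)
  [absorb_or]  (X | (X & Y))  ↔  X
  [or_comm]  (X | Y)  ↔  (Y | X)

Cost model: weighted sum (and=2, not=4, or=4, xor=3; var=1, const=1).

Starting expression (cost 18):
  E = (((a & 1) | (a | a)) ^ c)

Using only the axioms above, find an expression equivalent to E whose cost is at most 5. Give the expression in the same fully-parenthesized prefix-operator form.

(a ^ c)   [cost 5]

1. [or_comm →] ((a & 1) | (a | a))  →  ((a | a) | (a & 1));  E = (((a | a) | (a & 1)) ^ c)
2. [or_idem →] (a | a)  →  a;  E = ((a | (a & 1)) ^ c)
3. [absorb_or →] (a | (a & 1))  →  a;  cost 5 ≤ 5, done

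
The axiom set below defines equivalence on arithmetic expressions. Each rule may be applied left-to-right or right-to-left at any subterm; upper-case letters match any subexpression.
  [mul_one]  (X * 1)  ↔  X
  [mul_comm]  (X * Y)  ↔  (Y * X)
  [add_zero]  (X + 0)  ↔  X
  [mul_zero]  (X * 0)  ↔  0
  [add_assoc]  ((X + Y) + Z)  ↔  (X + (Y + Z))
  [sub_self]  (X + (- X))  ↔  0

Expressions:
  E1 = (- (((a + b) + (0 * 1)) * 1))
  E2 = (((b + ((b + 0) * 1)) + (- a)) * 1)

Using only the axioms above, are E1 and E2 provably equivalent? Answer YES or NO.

The axioms are sound identities: if E1 ↔* E2 then E1 and E2 evaluate identically under any assignment.
Under a=0, b=1: E1 evaluates to -1, E2 to 2. Distinct ⇒ no rewrite sequence connects them.

NO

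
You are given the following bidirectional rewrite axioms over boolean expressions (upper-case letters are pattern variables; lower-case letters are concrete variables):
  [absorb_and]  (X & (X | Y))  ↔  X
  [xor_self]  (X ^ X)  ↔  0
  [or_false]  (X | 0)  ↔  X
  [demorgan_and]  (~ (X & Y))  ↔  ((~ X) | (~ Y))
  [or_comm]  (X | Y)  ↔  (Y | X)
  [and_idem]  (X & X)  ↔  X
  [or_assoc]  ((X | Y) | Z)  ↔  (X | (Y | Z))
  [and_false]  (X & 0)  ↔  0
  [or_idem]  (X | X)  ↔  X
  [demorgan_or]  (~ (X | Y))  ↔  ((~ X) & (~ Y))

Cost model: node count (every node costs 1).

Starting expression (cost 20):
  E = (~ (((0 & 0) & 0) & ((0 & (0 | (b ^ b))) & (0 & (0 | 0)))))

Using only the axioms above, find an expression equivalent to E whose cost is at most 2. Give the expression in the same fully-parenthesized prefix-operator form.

1. [xor_self →] (b ^ b)  →  0;  E = (~ (((0 & 0) & 0) & ((0 & (0 | 0)) & (0 & (0 | 0)))))
2. [and_idem →] ((0 & (0 | 0)) & (0 & (0 | 0)))  →  (0 & (0 | 0));  E = (~ (((0 & 0) & 0) & (0 & (0 | 0))))
3. [or_false →] (0 | 0)  →  0;  E = (~ (((0 & 0) & 0) & (0 & 0)))
4. [and_idem →] (0 & 0)  →  0;  E = (~ ((0 & 0) & (0 & 0)))
5. [and_idem →] ((0 & 0) & (0 & 0))  →  (0 & 0);  E = (~ (0 & 0))
6. [and_idem →] (0 & 0)  →  0;  cost 2 ≤ 2, done

(~ 0)   [cost 2]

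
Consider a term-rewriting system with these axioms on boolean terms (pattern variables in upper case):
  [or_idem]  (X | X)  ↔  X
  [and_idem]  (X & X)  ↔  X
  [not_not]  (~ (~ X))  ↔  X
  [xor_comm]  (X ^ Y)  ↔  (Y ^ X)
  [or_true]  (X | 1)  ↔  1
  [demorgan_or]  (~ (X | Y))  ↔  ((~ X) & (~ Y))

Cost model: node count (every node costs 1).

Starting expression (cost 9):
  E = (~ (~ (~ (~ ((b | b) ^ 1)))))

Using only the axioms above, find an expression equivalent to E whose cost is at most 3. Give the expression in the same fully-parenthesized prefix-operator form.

(b ^ 1)   [cost 3]

step 1: not_not (→) rewrites (~ (~ (~ (~ ((b | b) ^ 1))))) into (~ (~ ((b | b) ^ 1)))
step 2: or_idem (→) rewrites (b | b) into b, now (~ (~ (b ^ 1)))
step 3: not_not (→) rewrites (~ (~ (b ^ 1))) into (b ^ 1), reaching cost 3 (bound 3)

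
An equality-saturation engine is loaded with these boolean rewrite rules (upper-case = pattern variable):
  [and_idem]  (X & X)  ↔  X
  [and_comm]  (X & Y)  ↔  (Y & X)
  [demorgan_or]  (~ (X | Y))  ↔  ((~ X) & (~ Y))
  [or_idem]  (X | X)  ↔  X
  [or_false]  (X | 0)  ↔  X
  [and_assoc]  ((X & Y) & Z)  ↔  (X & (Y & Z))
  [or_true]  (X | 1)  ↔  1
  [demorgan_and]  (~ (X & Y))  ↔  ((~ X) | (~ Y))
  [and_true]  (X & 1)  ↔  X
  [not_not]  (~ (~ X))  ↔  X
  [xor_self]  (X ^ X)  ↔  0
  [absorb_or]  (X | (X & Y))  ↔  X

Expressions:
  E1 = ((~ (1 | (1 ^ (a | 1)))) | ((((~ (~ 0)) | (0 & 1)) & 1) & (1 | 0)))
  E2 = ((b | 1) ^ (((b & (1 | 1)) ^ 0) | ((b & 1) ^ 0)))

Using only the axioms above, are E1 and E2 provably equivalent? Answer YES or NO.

All listed rules preserve value, hence provable equivalence implies equal values everywhere; look for a separating assignment.
a=0, b=0 gives E1 ↦ 0, E2 ↦ 1; values differ ⇒ not provably equivalent.

NO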